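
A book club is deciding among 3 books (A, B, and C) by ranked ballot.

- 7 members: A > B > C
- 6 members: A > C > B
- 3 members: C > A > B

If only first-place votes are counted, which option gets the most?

A

First-place vote totals:
  A: 13
  B: 0
  C: 3
A has the most first-place votes.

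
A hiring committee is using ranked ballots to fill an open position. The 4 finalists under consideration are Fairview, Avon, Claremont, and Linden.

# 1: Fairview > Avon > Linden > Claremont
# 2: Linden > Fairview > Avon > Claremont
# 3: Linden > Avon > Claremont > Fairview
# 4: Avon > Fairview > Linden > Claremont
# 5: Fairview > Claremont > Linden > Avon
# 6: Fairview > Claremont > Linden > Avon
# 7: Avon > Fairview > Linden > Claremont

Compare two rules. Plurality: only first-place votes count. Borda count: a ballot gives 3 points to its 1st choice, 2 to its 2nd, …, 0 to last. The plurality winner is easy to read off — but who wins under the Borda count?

Fairview

Plurality first-place counts: Fairview 3, Avon 2, Claremont 0, Linden 2 → Fairview.
Borda totals: Fairview 15, Avon 11, Claremont 5, Linden 11 → Fairview.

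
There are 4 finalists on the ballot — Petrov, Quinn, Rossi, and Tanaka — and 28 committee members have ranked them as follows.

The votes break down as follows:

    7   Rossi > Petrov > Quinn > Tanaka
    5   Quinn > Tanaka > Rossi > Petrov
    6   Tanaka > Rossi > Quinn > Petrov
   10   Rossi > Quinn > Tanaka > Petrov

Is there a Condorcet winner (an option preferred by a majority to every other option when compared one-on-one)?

Yes

Head-to-head results (28 voters total):
Petrov vs Quinn: Quinn wins 21–7.
Petrov vs Rossi: Rossi wins 28–0.
Petrov vs Tanaka: Tanaka wins 21–7.
Quinn vs Rossi: Rossi wins 23–5.
Quinn vs Tanaka: Quinn wins 22–6.
Rossi vs Tanaka: Rossi wins 17–11.
Rossi beats each rival — Petrov (28–0), Quinn (23–5), Tanaka (17–11) — so Rossi is the Condorcet winner.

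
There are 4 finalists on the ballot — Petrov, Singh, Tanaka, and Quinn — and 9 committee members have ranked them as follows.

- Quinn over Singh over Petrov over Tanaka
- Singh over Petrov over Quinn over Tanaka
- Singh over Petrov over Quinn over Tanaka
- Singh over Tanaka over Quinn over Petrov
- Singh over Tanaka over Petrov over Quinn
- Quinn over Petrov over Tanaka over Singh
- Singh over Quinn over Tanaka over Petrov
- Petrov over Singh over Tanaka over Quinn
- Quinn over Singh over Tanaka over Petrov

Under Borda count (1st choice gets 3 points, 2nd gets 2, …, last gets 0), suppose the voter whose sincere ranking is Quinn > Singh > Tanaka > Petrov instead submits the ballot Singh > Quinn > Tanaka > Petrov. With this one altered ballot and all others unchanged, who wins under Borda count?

Singh

Borda totals with the altered ballot: Petrov 11, Singh 22, Tanaka 8, Quinn 13.
The winner is unchanged: still Singh.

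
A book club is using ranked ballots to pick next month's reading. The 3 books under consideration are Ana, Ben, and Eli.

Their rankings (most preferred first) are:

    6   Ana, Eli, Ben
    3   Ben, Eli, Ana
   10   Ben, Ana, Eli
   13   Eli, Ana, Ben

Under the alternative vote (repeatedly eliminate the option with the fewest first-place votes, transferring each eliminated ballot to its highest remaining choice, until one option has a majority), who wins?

Round 1: Ben 13, Eli 13, Ana 6. Ana has the fewest and is eliminated.
Round 2: Eli 19, Ben 13. Eli has a majority.

Eli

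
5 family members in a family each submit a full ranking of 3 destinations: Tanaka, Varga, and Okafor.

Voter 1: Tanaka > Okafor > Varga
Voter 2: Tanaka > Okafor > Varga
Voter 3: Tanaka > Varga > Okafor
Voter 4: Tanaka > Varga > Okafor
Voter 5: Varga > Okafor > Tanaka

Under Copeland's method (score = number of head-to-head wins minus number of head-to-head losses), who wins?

Tanaka

Pairwise results:
  Tanaka vs Varga: Tanaka wins 4–1.
  Tanaka vs Okafor: Tanaka wins 4–1.
  Varga vs Okafor: Varga wins 3–2.
Copeland scores (wins − losses):
  Tanaka: 2 − 0 = 2
  Varga: 1 − 1 = 0
  Okafor: 0 − 2 = -2
Tanaka has the best Copeland score.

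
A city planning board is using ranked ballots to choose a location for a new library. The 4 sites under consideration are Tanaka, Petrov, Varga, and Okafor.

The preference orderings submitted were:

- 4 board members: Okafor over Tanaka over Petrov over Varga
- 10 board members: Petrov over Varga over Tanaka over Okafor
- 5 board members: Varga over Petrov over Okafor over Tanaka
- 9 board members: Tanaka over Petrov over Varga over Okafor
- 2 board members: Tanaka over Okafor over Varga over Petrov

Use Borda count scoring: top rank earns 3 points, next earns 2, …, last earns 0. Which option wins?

Borda scores:
  Tanaka: 4·2 + 10·1 + 5·0 + 9·3 + 2·3 = 51
  Petrov: 4·1 + 10·3 + 5·2 + 9·2 + 2·0 = 62
  Varga: 4·0 + 10·2 + 5·3 + 9·1 + 2·1 = 46
  Okafor: 4·3 + 10·0 + 5·1 + 9·0 + 2·2 = 21
Petrov has the highest total.

Petrov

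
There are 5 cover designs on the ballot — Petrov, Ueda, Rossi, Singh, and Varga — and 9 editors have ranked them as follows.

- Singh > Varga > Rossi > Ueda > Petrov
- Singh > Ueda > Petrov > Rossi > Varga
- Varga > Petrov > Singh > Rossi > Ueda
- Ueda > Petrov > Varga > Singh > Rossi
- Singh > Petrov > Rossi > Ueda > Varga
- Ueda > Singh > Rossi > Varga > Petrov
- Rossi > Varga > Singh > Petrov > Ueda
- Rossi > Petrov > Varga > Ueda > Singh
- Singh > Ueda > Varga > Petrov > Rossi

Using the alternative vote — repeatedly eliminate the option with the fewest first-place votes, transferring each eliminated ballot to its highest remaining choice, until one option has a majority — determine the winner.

Round 1: Singh 4, Ueda 2, Rossi 2, Varga 1, Petrov 0. Petrov has the fewest and is eliminated.
Round 2: Singh 4, Ueda 2, Rossi 2, Varga 1. Varga has the fewest and is eliminated.
Round 3: Singh 5, Ueda 2, Rossi 2. Singh has a majority.

Singh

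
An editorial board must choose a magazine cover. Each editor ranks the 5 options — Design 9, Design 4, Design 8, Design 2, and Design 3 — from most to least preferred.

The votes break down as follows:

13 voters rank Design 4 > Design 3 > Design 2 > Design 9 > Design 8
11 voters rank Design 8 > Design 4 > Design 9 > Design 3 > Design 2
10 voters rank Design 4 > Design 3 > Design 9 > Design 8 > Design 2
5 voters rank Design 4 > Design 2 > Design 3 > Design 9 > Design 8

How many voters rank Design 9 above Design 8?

Ballots ranking Design 9 above Design 8: 13+10+5 = 28.
Ballots ranking Design 8 above Design 9: 11.
So 28 of 39 voters prefer Design 9 to Design 8.

28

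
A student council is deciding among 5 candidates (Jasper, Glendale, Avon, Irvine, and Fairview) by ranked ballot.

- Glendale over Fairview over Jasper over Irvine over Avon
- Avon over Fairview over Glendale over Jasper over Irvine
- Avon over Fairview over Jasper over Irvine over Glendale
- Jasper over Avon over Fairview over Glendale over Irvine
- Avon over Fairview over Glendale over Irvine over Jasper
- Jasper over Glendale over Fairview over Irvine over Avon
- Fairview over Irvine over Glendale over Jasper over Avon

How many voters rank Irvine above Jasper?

Ballots ranking Irvine above Jasper: 2.
Ballots ranking Jasper above Irvine: 5.
So 2 of 7 voters prefer Irvine to Jasper.

2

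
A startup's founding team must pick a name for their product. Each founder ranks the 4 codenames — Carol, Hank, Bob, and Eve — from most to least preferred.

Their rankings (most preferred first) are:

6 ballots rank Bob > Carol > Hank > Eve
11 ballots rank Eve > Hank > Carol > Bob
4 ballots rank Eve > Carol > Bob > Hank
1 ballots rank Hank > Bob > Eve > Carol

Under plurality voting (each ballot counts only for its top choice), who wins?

First-place vote totals:
  Carol: 0
  Hank: 1
  Bob: 6
  Eve: 15
Eve has the most first-place votes.

Eve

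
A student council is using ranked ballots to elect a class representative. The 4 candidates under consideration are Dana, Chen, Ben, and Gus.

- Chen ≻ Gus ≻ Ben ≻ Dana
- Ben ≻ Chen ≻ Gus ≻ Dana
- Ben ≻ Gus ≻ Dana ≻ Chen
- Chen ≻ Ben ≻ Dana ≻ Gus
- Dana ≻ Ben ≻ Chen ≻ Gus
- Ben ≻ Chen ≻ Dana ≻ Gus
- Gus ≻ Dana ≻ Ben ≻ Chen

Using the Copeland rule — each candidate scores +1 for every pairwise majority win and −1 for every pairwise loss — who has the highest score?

Pairwise results:
  Dana vs Chen: Chen wins 4–3.
  Dana vs Ben: Ben wins 5–2.
  Dana vs Gus: Gus wins 4–3.
  Chen vs Ben: Ben wins 5–2.
  Chen vs Gus: Chen wins 5–2.
  Ben vs Gus: Ben wins 5–2.
Copeland scores (wins − losses):
  Dana: 0 − 3 = -3
  Chen: 2 − 1 = 1
  Ben: 3 − 0 = 3
  Gus: 1 − 2 = -1
Ben has the best Copeland score.

Ben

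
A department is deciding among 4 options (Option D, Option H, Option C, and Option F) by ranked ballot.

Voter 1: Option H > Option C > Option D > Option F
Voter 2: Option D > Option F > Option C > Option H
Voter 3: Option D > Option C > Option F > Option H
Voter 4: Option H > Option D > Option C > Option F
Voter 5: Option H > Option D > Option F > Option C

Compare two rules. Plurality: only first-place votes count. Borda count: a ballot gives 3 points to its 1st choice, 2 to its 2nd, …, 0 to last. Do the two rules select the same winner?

No

Plurality first-place counts: Option D 2, Option H 3, Option C 0, Option F 0 → Option H.
Borda totals: Option D 11, Option H 9, Option C 6, Option F 4 → Option D.
The two rules disagree: plurality picks Option H, Borda picks Option D.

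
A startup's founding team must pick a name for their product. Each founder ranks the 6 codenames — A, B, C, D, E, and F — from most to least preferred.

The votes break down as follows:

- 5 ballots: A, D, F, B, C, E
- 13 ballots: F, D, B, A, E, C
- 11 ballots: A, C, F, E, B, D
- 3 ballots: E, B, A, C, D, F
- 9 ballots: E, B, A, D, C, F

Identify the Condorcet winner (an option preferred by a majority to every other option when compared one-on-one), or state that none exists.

Head-to-head results (41 voters total):
A vs B: B wins 25–16.
A vs C: A wins 41–0.
A vs D: A wins 28–13.
A vs E: A wins 29–12.
A vs F: A wins 28–13.
B vs C: B wins 30–11.
B vs D: B wins 23–18.
B vs E: E wins 23–18.
B vs F: F wins 29–12.
C vs D: D wins 27–14.
C vs E: E wins 25–16.
C vs F: C wins 23–18.
D vs E: E wins 23–18.
D vs F: F wins 24–17.
E vs F: F wins 29–12.
No candidate beats all others: A beats E beats B beats A, a majority cycle.

None — there is no Condorcet winner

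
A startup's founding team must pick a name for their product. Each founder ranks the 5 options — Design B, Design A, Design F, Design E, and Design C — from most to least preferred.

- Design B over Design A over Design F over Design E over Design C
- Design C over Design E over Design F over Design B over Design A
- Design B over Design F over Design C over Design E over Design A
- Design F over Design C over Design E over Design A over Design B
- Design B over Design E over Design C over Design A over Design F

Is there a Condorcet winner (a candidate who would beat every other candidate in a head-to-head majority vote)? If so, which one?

Head-to-head results (5 voters total):
Design B vs Design A: Design B wins 4–1.
Design B vs Design F: Design B wins 3–2.
Design B vs Design E: Design B wins 3–2.
Design B vs Design C: Design B wins 3–2.
Design A vs Design F: Design F wins 3–2.
Design A vs Design E: Design E wins 4–1.
Design A vs Design C: Design C wins 4–1.
Design F vs Design E: Design F wins 3–2.
Design F vs Design C: Design F wins 3–2.
Design E vs Design C: Design C wins 3–2.
Design B beats each rival — Design A (4–1), Design F (3–2), Design E (3–2), Design C (3–2) — so Design B is the Condorcet winner.

Design B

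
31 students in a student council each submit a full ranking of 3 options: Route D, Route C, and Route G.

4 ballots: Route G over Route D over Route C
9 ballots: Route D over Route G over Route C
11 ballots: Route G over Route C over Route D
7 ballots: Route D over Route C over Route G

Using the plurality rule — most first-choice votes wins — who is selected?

First-place vote totals:
  Route D: 16
  Route C: 0
  Route G: 15
Route D has the most first-place votes.

Route D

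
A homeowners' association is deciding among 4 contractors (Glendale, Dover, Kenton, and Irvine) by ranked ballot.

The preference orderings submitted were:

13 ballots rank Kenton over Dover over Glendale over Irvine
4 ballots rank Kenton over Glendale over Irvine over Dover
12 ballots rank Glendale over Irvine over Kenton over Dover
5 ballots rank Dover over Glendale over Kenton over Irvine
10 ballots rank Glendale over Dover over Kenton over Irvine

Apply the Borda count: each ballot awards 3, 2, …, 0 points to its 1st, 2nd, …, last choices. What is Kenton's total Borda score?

78

Borda scores:
  Glendale: 13·1 + 4·2 + 12·3 + 5·2 + 10·3 = 97
  Dover: 13·2 + 4·0 + 12·0 + 5·3 + 10·2 = 61
  Kenton: 13·3 + 4·3 + 12·1 + 5·1 + 10·1 = 78
  Irvine: 13·0 + 4·1 + 12·2 + 5·0 + 10·0 = 28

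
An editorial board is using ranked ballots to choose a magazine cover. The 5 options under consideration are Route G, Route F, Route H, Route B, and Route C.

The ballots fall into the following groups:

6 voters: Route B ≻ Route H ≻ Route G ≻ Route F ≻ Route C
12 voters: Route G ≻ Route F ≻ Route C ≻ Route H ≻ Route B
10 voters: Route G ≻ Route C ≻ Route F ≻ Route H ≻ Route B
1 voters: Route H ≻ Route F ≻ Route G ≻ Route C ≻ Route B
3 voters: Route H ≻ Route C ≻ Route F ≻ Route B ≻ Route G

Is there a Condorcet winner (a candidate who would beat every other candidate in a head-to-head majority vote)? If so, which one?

Head-to-head results (32 voters total):
Route G vs Route F: Route G wins 28–4.
Route G vs Route H: Route G wins 22–10.
Route G vs Route B: Route G wins 23–9.
Route G vs Route C: Route G wins 29–3.
Route F vs Route H: Route F wins 22–10.
Route F vs Route B: Route F wins 26–6.
Route F vs Route C: Route F wins 19–13.
Route H vs Route B: Route H wins 26–6.
Route H vs Route C: Route C wins 22–10.
Route B vs Route C: Route C wins 26–6.
Route G beats each rival — Route F (28–4), Route H (22–10), Route B (23–9), Route C (29–3) — so Route G is the Condorcet winner.

Route G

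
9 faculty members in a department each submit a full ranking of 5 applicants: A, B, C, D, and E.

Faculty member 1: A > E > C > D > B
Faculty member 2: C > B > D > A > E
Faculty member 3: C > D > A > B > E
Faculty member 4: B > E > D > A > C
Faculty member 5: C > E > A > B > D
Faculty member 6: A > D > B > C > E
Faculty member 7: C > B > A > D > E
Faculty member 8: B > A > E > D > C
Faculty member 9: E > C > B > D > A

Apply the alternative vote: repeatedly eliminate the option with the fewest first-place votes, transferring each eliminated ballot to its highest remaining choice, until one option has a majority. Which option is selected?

Round 1: C 4, A 2, B 2, E 1, D 0. D has the fewest and is eliminated.
Round 2: C 4, A 2, B 2, E 1. E has the fewest and is eliminated.
Round 3: C 5, A 2, B 2. C has a majority.

C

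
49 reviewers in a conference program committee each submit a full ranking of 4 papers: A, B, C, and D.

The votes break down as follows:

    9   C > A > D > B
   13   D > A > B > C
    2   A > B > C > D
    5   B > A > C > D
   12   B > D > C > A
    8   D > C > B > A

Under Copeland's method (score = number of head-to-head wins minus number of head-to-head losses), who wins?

Pairwise results:
  A vs B: B wins 25–24.
  A vs C: C wins 29–20.
  A vs D: D wins 33–16.
  B vs C: B wins 32–17.
  B vs D: D wins 30–19.
  C vs D: D wins 33–16.
Copeland scores (wins − losses):
  A: 0 − 3 = -3
  B: 2 − 1 = 1
  C: 1 − 2 = -1
  D: 3 − 0 = 3
D has the best Copeland score.

D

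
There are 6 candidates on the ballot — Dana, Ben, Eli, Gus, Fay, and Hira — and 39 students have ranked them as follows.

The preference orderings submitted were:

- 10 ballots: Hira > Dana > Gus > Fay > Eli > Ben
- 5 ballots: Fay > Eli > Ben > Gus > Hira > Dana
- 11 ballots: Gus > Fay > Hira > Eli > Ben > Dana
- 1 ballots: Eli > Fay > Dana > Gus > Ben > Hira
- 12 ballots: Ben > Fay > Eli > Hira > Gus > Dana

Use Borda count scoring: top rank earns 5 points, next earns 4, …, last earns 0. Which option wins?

Fay

Borda scores:
  Dana: 10·4 + 5·0 + 11·0 + 3 + 12·0 = 43
  Ben: 10·0 + 5·3 + 11·1 + 1 + 12·5 = 87
  Eli: 10·1 + 5·4 + 11·2 + 5 + 12·3 = 93
  Gus: 10·3 + 5·2 + 11·5 + 2 + 12·1 = 109
  Fay: 10·2 + 5·5 + 11·4 + 4 + 12·4 = 141
  Hira: 10·5 + 5·1 + 11·3 + 0 + 12·2 = 112
Fay has the highest total.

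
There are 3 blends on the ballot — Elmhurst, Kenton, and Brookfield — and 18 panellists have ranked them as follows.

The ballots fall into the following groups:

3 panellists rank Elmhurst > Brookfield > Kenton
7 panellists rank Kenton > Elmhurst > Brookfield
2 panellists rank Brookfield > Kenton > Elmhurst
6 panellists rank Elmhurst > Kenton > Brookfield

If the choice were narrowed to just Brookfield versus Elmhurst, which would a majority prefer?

Ballots ranking Brookfield above Elmhurst: 2.
Ballots ranking Elmhurst above Brookfield: 3+7+6 = 16.
Elmhurst wins the head-to-head, 16–2.

Elmhurst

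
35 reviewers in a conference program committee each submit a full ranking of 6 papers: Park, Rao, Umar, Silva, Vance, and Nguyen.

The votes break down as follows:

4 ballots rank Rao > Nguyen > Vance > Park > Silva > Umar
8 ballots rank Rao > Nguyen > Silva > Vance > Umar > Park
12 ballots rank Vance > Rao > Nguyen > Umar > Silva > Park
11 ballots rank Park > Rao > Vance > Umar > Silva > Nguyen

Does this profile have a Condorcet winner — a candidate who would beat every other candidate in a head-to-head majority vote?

Head-to-head results (35 voters total):
Park vs Rao: Rao wins 24–11.
Park vs Umar: Umar wins 20–15.
Park vs Silva: Silva wins 20–15.
Park vs Vance: Vance wins 24–11.
Park vs Nguyen: Nguyen wins 24–11.
Rao vs Umar: Rao wins 35–0.
Rao vs Silva: Rao wins 35–0.
Rao vs Vance: Rao wins 23–12.
Rao vs Nguyen: Rao wins 35–0.
Umar vs Silva: Umar wins 23–12.
Umar vs Vance: Vance wins 35–0.
Umar vs Nguyen: Nguyen wins 24–11.
Silva vs Vance: Vance wins 27–8.
Silva vs Nguyen: Nguyen wins 24–11.
Vance vs Nguyen: Vance wins 23–12.
Rao beats each rival — Park (24–11), Umar (35–0), Silva (35–0), Vance (23–12), Nguyen (35–0) — so Rao is the Condorcet winner.

Yes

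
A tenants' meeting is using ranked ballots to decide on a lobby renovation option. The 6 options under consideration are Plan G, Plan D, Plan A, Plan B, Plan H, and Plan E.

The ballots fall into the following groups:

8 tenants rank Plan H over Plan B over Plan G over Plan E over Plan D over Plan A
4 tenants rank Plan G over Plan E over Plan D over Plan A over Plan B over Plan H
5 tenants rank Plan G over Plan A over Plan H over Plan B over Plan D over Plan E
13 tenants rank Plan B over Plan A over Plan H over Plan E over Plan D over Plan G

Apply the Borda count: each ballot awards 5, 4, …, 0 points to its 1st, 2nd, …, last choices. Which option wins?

Borda scores:
  Plan G: 8·3 + 4·5 + 5·5 + 13·0 = 69
  Plan D: 8·1 + 4·3 + 5·1 + 13·1 = 38
  Plan A: 8·0 + 4·2 + 5·4 + 13·4 = 80
  Plan B: 8·4 + 4·1 + 5·2 + 13·5 = 111
  Plan H: 8·5 + 4·0 + 5·3 + 13·3 = 94
  Plan E: 8·2 + 4·4 + 5·0 + 13·2 = 58
Plan B has the highest total.

Plan B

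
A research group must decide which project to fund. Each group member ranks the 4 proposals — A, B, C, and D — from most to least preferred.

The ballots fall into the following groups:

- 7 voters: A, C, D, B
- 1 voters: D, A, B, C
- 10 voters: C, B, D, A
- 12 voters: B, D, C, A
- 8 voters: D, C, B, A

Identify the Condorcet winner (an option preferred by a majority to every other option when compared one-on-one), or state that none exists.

Head-to-head results (38 voters total):
A vs B: B wins 30–8.
A vs C: C wins 30–8.
A vs D: D wins 31–7.
B vs C: C wins 25–13.
B vs D: B wins 22–16.
C vs D: D wins 21–17.
No candidate beats all others: B beats D beats C beats B, a majority cycle.

None — there is no Condorcet winner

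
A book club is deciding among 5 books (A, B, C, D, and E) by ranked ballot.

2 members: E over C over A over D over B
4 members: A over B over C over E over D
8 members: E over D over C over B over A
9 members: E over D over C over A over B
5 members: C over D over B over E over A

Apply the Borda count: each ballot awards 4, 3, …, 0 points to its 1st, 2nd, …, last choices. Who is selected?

E

Borda scores:
  A: 2·2 + 4·4 + 8·0 + 9·1 + 5·0 = 29
  B: 2·0 + 4·3 + 8·1 + 9·0 + 5·2 = 30
  C: 2·3 + 4·2 + 8·2 + 9·2 + 5·4 = 68
  D: 2·1 + 4·0 + 8·3 + 9·3 + 5·3 = 68
  E: 2·4 + 4·1 + 8·4 + 9·4 + 5·1 = 85
E has the highest total.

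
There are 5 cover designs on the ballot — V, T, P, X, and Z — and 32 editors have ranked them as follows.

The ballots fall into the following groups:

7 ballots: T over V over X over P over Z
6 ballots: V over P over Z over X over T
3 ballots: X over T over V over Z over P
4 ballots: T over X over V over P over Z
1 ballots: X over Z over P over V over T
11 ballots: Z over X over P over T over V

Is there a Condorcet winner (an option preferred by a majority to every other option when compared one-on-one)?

Head-to-head results (32 voters total):
V vs T: T wins 25–7.
V vs P: V wins 20–12.
V vs X: X wins 19–13.
V vs Z: V wins 20–12.
T vs P: P wins 18–14.
T vs X: X wins 21–11.
T vs Z: Z wins 18–14.
P vs X: X wins 26–6.
P vs Z: P wins 17–15.
X vs Z: Z wins 17–15.
No candidate beats all others: V beats P beats T beats V, a majority cycle.

No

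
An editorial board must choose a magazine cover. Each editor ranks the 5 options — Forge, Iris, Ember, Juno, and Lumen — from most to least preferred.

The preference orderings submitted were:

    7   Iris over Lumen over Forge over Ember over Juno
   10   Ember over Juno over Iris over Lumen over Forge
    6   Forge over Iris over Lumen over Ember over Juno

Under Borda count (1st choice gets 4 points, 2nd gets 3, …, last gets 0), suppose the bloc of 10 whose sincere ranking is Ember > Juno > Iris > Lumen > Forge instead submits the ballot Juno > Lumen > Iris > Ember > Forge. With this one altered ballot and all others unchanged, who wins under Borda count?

Iris

Borda totals with the altered ballot: Forge 38, Iris 66, Ember 23, Juno 40, Lumen 63.
The winner is unchanged: still Iris.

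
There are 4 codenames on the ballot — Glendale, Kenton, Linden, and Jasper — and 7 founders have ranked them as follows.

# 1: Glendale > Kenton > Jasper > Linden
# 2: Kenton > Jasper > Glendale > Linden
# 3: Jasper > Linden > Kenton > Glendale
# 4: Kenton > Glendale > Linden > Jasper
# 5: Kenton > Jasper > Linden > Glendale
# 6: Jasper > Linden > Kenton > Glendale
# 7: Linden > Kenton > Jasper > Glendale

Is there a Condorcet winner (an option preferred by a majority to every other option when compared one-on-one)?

Yes

Head-to-head results (7 voters total):
Glendale vs Kenton: Kenton wins 6–1.
Glendale vs Linden: Linden wins 4–3.
Glendale vs Jasper: Jasper wins 5–2.
Kenton vs Linden: Kenton wins 4–3.
Kenton vs Jasper: Kenton wins 5–2.
Linden vs Jasper: Jasper wins 5–2.
Kenton beats each rival — Glendale (6–1), Linden (4–3), Jasper (5–2) — so Kenton is the Condorcet winner.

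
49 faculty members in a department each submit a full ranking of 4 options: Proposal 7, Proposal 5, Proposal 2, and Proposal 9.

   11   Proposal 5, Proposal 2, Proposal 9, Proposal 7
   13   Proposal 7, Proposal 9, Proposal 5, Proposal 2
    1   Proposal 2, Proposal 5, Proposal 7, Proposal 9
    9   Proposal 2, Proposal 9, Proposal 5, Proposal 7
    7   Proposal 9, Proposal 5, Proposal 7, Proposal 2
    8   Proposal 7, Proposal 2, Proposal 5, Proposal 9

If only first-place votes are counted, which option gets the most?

First-place vote totals:
  Proposal 7: 21
  Proposal 5: 11
  Proposal 2: 10
  Proposal 9: 7
Proposal 7 has the most first-place votes.

Proposal 7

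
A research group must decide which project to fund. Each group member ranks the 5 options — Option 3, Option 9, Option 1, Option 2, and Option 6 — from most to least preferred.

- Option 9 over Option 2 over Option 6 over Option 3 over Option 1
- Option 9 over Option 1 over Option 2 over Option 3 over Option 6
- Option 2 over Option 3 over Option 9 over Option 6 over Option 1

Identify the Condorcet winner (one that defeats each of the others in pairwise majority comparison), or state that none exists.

Option 9

Head-to-head results (3 voters total):
Option 3 vs Option 9: Option 9 wins 2–1.
Option 3 vs Option 1: Option 3 wins 2–1.
Option 3 vs Option 2: Option 2 wins 3–0.
Option 3 vs Option 6: Option 3 wins 2–1.
Option 9 vs Option 1: Option 9 wins 3–0.
Option 9 vs Option 2: Option 9 wins 2–1.
Option 9 vs Option 6: Option 9 wins 3–0.
Option 1 vs Option 2: Option 2 wins 2–1.
Option 1 vs Option 6: Option 6 wins 2–1.
Option 2 vs Option 6: Option 2 wins 3–0.
Option 9 beats each rival — Option 3 (2–1), Option 1 (3–0), Option 2 (2–1), Option 6 (3–0) — so Option 9 is the Condorcet winner.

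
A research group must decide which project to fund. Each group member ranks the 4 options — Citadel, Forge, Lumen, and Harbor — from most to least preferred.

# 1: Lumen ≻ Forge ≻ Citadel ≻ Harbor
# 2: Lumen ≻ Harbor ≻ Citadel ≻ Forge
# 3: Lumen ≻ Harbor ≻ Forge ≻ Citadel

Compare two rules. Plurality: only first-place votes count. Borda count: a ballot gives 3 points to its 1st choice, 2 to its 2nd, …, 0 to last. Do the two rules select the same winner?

Plurality first-place counts: Citadel 0, Forge 0, Lumen 3, Harbor 0 → Lumen.
Borda totals: Citadel 2, Forge 3, Lumen 9, Harbor 4 → Lumen.
The two rules agree on Lumen.

Yes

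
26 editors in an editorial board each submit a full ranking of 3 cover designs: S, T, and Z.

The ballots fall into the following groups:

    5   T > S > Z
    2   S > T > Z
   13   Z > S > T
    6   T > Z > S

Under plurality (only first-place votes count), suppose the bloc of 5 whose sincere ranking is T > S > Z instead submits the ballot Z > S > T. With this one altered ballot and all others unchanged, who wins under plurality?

First-place totals with the altered ballot: S 2, T 6, Z 18.
The winner is unchanged: still Z.

Z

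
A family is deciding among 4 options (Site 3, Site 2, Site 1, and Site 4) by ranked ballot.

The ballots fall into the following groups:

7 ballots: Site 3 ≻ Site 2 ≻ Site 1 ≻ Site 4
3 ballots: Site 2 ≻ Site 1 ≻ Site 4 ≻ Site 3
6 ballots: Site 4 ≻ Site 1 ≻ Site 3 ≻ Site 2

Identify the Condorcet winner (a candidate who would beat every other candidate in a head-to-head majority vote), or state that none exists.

There is no Condorcet winner

Head-to-head results (16 voters total):
Site 3 vs Site 2: Site 3 wins 13–3.
Site 3 vs Site 1: Site 1 wins 9–7.
Site 3 vs Site 4: Site 4 wins 9–7.
Site 2 vs Site 1: Site 2 wins 10–6.
Site 2 vs Site 4: Site 2 wins 10–6.
Site 1 vs Site 4: Site 1 wins 10–6.
No candidate beats all others: Site 3 beats Site 2 beats Site 1 beats Site 3, a majority cycle.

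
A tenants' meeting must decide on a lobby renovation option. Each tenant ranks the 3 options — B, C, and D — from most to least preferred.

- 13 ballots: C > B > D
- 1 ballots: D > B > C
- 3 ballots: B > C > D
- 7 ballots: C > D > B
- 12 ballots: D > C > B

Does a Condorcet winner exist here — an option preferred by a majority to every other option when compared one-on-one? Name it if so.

C

Head-to-head results (36 voters total):
B vs C: C wins 32–4.
B vs D: D wins 20–16.
C vs D: C wins 23–13.
C beats each rival — B (32–4), D (23–13) — so C is the Condorcet winner.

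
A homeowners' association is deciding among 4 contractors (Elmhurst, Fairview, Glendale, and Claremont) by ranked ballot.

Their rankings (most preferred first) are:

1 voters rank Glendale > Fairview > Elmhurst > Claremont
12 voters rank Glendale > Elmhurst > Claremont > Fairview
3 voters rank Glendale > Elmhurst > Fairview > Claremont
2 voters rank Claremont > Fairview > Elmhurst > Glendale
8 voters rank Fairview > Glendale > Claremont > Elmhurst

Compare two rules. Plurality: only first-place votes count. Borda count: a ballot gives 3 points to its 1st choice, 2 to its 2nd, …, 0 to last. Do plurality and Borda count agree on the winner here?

Yes

Plurality first-place counts: Elmhurst 0, Fairview 8, Glendale 16, Claremont 2 → Glendale.
Borda totals: Elmhurst 33, Fairview 33, Glendale 64, Claremont 26 → Glendale.
The two rules agree on Glendale.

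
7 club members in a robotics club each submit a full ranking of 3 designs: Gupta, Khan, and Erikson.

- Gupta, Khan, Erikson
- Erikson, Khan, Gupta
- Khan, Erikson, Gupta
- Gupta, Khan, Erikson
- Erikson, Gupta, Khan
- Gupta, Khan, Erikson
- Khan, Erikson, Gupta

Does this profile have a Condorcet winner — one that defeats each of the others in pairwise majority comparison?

No

Head-to-head results (7 voters total):
Gupta vs Khan: Gupta wins 4–3.
Gupta vs Erikson: Erikson wins 4–3.
Khan vs Erikson: Khan wins 5–2.
No candidate beats all others: Gupta beats Khan beats Erikson beats Gupta, a majority cycle.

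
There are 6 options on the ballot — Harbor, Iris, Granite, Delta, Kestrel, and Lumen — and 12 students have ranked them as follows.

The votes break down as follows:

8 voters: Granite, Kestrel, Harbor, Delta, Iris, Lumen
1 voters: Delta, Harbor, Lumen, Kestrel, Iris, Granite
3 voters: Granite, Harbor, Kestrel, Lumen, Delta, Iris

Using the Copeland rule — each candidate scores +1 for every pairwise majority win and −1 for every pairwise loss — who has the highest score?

Pairwise results:
  Harbor vs Iris: Harbor wins 12–0.
  Harbor vs Granite: Granite wins 11–1.
  Harbor vs Delta: Harbor wins 11–1.
  Harbor vs Kestrel: Kestrel wins 8–4.
  Harbor vs Lumen: Harbor wins 12–0.
  Iris vs Granite: Granite wins 11–1.
  Iris vs Delta: Delta wins 12–0.
  Iris vs Kestrel: Kestrel wins 12–0.
  Iris vs Lumen: Iris wins 8–4.
  Granite vs Delta: Granite wins 11–1.
  Granite vs Kestrel: Granite wins 11–1.
  Granite vs Lumen: Granite wins 11–1.
  Delta vs Kestrel: Kestrel wins 11–1.
  Delta vs Lumen: Delta wins 9–3.
  Kestrel vs Lumen: Kestrel wins 11–1.
Copeland scores (wins − losses):
  Harbor: 3 − 2 = 1
  Iris: 1 − 4 = -3
  Granite: 5 − 0 = 5
  Delta: 2 − 3 = -1
  Kestrel: 4 − 1 = 3
  Lumen: 0 − 5 = -5
Granite has the best Copeland score.

Granite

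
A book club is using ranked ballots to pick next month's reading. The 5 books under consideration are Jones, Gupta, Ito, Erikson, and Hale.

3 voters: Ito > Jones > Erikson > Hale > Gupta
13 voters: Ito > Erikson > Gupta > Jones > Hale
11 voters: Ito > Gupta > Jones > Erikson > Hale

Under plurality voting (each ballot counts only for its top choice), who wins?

First-place vote totals:
  Jones: 0
  Gupta: 0
  Ito: 27
  Erikson: 0
  Hale: 0
Ito has the most first-place votes.

Ito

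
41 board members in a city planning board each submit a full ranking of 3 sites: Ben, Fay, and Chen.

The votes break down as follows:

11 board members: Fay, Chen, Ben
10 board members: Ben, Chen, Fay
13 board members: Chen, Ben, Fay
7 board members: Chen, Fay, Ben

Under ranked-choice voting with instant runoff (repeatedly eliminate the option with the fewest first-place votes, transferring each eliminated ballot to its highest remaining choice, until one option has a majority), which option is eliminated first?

Ben

Round 1: Chen 20, Fay 11, Ben 10. Ben has the fewest and is eliminated.
Round 2: Chen 30, Fay 11. Chen has a majority.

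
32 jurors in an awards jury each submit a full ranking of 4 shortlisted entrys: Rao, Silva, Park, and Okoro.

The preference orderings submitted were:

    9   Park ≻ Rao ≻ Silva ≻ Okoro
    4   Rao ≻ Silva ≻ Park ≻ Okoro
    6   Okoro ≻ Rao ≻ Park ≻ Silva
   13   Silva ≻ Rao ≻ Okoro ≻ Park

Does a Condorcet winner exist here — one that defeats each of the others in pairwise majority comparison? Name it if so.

Rao

Head-to-head results (32 voters total):
Rao vs Silva: Rao wins 19–13.
Rao vs Park: Rao wins 23–9.
Rao vs Okoro: Rao wins 26–6.
Silva vs Park: Silva wins 17–15.
Silva vs Okoro: Silva wins 26–6.
Park vs Okoro: Okoro wins 19–13.
Rao beats each rival — Silva (19–13), Park (23–9), Okoro (26–6) — so Rao is the Condorcet winner.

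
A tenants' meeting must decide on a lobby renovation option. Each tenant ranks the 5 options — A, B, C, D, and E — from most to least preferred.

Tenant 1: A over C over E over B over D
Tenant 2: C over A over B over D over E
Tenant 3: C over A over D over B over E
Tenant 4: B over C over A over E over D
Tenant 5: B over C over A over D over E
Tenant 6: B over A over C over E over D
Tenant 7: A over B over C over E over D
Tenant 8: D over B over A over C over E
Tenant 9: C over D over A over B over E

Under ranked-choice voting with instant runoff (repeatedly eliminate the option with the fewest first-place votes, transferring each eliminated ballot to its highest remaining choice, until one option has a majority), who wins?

Round 1: B 3, C 3, A 2, D 1, E 0. E has the fewest and is eliminated.
Round 2: B 3, C 3, A 2, D 1. D has the fewest and is eliminated.
Round 3: B 4, C 3, A 2. A has the fewest and is eliminated.
Round 4: B 5, C 4. B has a majority.

B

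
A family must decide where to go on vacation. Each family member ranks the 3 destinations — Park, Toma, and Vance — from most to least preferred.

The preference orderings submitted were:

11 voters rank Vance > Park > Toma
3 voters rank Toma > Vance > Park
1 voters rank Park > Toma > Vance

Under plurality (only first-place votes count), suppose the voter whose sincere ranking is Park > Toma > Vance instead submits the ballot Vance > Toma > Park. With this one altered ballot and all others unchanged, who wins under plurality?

Vance

First-place totals with the altered ballot: Park 0, Toma 3, Vance 12.
The winner is unchanged: still Vance.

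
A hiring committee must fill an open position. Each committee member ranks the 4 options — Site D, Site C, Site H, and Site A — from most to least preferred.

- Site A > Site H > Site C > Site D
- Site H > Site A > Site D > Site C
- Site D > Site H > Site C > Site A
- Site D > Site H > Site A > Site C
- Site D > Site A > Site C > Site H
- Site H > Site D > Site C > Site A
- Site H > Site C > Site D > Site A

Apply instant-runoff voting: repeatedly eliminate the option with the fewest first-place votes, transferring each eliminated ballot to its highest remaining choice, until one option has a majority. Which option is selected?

Site H

Round 1: Site D 3, Site H 3, Site A 1, Site C 0. Site C has the fewest and is eliminated.
Round 2: Site D 3, Site H 3, Site A 1. Site A has the fewest and is eliminated.
Round 3: Site H 4, Site D 3. Site H has a majority.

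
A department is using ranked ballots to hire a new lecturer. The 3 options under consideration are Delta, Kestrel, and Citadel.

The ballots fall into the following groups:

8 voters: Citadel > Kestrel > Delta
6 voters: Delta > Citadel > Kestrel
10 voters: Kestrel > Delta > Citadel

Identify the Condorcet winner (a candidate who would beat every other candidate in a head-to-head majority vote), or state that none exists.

Head-to-head results (24 voters total):
Delta vs Kestrel: Kestrel wins 18–6.
Delta vs Citadel: Delta wins 16–8.
Kestrel vs Citadel: Citadel wins 14–10.
No candidate beats all others: Delta beats Citadel beats Kestrel beats Delta, a majority cycle.

No Condorcet winner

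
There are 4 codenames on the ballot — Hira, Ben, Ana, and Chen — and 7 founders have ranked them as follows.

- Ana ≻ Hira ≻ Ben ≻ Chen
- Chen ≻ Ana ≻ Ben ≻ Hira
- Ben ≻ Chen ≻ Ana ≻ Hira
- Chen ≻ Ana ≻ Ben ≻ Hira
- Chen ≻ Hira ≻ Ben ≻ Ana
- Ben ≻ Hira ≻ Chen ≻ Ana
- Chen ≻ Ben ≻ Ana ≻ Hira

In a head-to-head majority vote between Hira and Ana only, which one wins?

Ana

Ballots ranking Hira above Ana: 2.
Ballots ranking Ana above Hira: 5.
Ana wins the head-to-head, 5–2.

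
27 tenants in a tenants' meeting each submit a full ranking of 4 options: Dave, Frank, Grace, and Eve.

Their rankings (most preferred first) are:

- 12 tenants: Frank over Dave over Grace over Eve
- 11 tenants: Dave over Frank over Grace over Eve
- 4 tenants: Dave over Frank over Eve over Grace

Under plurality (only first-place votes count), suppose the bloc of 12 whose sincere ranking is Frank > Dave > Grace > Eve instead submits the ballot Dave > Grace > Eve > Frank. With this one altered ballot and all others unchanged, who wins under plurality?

Dave

First-place totals with the altered ballot: Dave 27, Frank 0, Grace 0, Eve 0.
The winner is unchanged: still Dave.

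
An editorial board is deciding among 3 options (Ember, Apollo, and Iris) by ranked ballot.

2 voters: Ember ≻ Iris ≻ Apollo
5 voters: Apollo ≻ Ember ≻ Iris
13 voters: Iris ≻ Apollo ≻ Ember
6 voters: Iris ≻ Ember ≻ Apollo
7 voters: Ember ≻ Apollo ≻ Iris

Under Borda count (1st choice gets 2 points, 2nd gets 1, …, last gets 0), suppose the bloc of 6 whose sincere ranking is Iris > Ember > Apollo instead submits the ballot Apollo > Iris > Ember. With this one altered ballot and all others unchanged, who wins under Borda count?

Apollo

Borda totals with the altered ballot: Ember 23, Apollo 42, Iris 34.
The switch changes the winner from Iris to Apollo.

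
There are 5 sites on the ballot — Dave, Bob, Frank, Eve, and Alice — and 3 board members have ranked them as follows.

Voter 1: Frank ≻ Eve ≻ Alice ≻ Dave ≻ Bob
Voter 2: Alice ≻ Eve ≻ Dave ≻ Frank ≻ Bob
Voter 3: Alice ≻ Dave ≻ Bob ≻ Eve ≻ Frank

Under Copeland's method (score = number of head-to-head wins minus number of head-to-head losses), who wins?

Alice

Pairwise results:
  Dave vs Bob: Dave wins 3–0.
  Dave vs Frank: Dave wins 2–1.
  Dave vs Eve: Eve wins 2–1.
  Dave vs Alice: Alice wins 3–0.
  Bob vs Frank: Frank wins 2–1.
  Bob vs Eve: Eve wins 2–1.
  Bob vs Alice: Alice wins 3–0.
  Frank vs Eve: Eve wins 2–1.
  Frank vs Alice: Alice wins 2–1.
  Eve vs Alice: Alice wins 2–1.
Copeland scores (wins − losses):
  Dave: 2 − 2 = 0
  Bob: 0 − 4 = -4
  Frank: 1 − 3 = -2
  Eve: 3 − 1 = 2
  Alice: 4 − 0 = 4
Alice has the best Copeland score.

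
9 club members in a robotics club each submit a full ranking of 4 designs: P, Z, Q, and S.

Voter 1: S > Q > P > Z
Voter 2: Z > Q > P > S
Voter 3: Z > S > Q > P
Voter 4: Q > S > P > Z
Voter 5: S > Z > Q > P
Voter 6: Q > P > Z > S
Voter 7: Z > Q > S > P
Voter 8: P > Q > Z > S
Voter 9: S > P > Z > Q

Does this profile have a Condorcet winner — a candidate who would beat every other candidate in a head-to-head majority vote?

Head-to-head results (9 voters total):
P vs Z: P wins 5–4.
P vs Q: Q wins 7–2.
P vs S: S wins 6–3.
Z vs Q: Z wins 5–4.
Z vs S: Z wins 5–4.
Q vs S: Q wins 5–4.
No candidate beats all others: P beats Z beats Q beats P, a majority cycle.

No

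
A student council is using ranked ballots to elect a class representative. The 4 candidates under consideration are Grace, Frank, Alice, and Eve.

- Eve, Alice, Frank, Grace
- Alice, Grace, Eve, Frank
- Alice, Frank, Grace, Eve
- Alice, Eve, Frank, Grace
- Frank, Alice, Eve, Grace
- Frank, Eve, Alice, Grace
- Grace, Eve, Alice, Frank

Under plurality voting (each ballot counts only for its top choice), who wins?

Alice

First-place vote totals:
  Grace: 1
  Frank: 2
  Alice: 3
  Eve: 1
Alice has the most first-place votes.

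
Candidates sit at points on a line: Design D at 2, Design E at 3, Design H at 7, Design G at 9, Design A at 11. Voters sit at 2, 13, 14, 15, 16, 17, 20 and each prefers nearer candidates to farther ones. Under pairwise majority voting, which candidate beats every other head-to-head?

With single-peaked preferences on a line, the Condorcet winner is the candidate closest to the median voter.
The median voter (position 15) is closest to Design A at 11.
Check: Design A vs Design H — voters closer to Design A: 6 of 7.

Design A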